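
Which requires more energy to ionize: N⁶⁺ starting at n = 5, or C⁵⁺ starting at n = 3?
C⁵⁺ at n = 3 (E = -54.422800 eV)

Using E_n = -13.6057 Z² / n² eV:

N⁶⁺ (Z = 7) at n = 5:
E = -13.6057 × 7² / 5² = -13.6057 × 49 / 25 = -26.667172000 eV

C⁵⁺ (Z = 6) at n = 3:
E = -13.6057 × 6² / 3² = -13.6057 × 36 / 9 = -54.422800000 eV

Since -54.422800000 eV < -26.667172000 eV,
C⁵⁺ at n = 3 is more tightly bound (requires more energy to ionize).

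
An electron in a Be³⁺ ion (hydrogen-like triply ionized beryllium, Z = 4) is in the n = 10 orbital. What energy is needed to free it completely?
2.1769 eV

The ionization energy is the energy needed to remove the electron completely (n → ∞).

For a hydrogen-like ion with Z = 4, E_n = -13.6057 Z² / n² eV.

At n = 10: E_10 = -13.6057 × 4² / 10² = -2.1769120 eV
At n = ∞: E_∞ = 0 eV

Ionization energy = E_∞ - E_10 = 0 - (-2.1769120) = 2.1769120 eV
Ionization energy ≈ 2.1769 eV

This is also called the binding energy of the electron in state n = 10.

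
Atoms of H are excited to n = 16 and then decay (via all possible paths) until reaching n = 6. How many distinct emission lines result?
55

The electron can occupy levels n = 6, 7, ..., 16 during de-excitation — that is m = 16 - 6 + 1 = 11 distinct levels.

The number of distinct spectral lines equals the number of ways to choose 2 of these m levels (each pair gives one possible emission transition):

Number of lines = m(m-1)/2 = 11×10/2 = 55

These correspond to all possible transitions between the 11 levels:
16 → 15, 16 → 14, 16 → 13, 16 → 12, 16 → 11, 16 → 10, 16 → 9, 16 → 8...

Each transition produces a photon with a unique energy (and thus wavelength). This count does not depend on Z.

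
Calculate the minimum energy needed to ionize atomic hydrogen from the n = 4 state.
0.85036 eV

The ionization energy is the energy needed to remove the electron completely (n → ∞).

For hydrogen, E_n = -13.6057 eV / n².

At n = 4: E_4 = -13.6057 / 4² = -0.85035625 eV
At n = ∞: E_∞ = 0 eV

Ionization energy = E_∞ - E_4 = 0 - (-0.85035625) = 0.85035625 eV
Ionization energy ≈ 0.85036 eV

This is also called the binding energy of the electron in state n = 4.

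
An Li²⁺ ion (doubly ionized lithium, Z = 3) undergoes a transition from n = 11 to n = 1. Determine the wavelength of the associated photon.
10.210 nm

First, find the transition energy using E_n = -13.6057 Z² / n² eV:
E_11 = -13.6057 × 3² / 11² = -1.01199 eV
E_1 = -13.6057 × 3² / 1² = -122.45130 eV

Photon energy: |ΔE| = |E_1 - E_11| = 121.43931 eV

Convert to wavelength using E = hc/λ with hc = 1239.84 eV·nm:
λ = hc/E = 1239.84 eV·nm / 121.43931 eV
λ = 10.210 nm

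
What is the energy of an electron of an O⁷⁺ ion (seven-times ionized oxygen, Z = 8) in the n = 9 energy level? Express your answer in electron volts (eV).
-10.7502 eV

The energy levels of a hydrogen-like atom are given by:
E_n = -13.6057 Z² / n² eV  (with Z = 8 for O⁷⁺)

For n = 9:
E_9 = -13.6057 × 8² / 9²
E_9 = -13.6057 × 64 / 81
E_9 = -10.7502 eV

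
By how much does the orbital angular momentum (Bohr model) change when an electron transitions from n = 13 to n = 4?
9.4911e-34 J·s (or 9ℏ)

In the Bohr model, L_n = nℏ where ℏ = 1.054572e-34 J·s.

L_13 = 13ℏ = 1.370944e-33 J·s
L_4 = 4ℏ = 4.218288e-34 J·s

ΔL = L_13 - L_4 = (13 - 4)ℏ = 9ℏ
ΔL = 9 × 1.054572e-34 J·s = 9.4911e-34 J·s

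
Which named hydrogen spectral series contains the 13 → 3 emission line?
Paschen series

The spectral series in hydrogen are named based on the final (lower) energy level:
- Lyman series: n_final = 1 (ultraviolet)
- Balmer series: n_final = 2 (visible/near-UV)
- Paschen series: n_final = 3 (infrared)
- Brackett series: n_final = 4 (infrared)
- Pfund series: n_final = 5 (far infrared)

Since this transition ends at n = 3, it belongs to the Paschen series.

For reference, this 13 → 3 line has photon energy
ΔE = 13.6057 eV × (1/3² - 1/13²) = 1.4312373 eV,
corresponding to wavelength λ = hc/ΔE = 1239.84 eV·nm / 1.4312373 eV = 866.271 nm in the infrared region.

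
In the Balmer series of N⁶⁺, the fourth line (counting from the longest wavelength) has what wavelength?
8.369 nm

The lines of a series are numbered from the longest wavelength (smallest ΔE) outward; the fourth line is the transition from n = n_f + 4 to n_f.
The Balmer series has all transitions ending at n_f = 2.

For N⁶⁺ (Z = 7), the fourth line (δ-line) is the jump from n = 6 to n = 2:
E_6 = -13.6057 × 7² / 6² = -18.51887 eV
E_2 = -13.6057 × 7² / 2² = -166.66983 eV
ΔE = E_6 - E_2 = 148.15096 eV

λ = hc/E = 1239.84 eV·nm / 148.15096 eV
λ = 8.369 nm

This is the δ-line of the Balmer series in N⁶⁺.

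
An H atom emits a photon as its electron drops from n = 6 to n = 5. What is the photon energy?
0.17 eV

The energy levels are E_n = -13.6057 eV / n².

Energy at n = 6: E_6 = -13.6057 / 6² = -0.37794 eV
Energy at n = 5: E_5 = -13.6057 / 5² = -0.54423 eV

For emission (electron falling to lower state), the photon energy is:
E_photon = E_6 - E_5 = |-0.37794 - (-0.54423)|
E_photon = 0.17 eV

This energy is carried away by the emitted photon.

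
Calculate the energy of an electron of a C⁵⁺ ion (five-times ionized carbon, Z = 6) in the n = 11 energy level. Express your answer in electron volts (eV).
-4.05 eV

The energy levels of a hydrogen-like atom are given by:
E_n = -13.6057 Z² / n² eV  (with Z = 6 for C⁵⁺)

For n = 11:
E_11 = -13.6057 × 6² / 11²
E_11 = -13.6057 × 36 / 121
E_11 = -4.05 eV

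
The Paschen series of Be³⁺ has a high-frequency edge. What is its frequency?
5.849e+15 Hz

The series limit corresponds to the transition from n = ∞ to n = 3.
This is the highest energy (shortest wavelength) transition in the Paschen series.

E_∞ = 0 eV
E_3 = -13.6057 × 4² / 3² = -24.18791 eV

Energy at series limit:
ΔE = E_∞ - E_3 = 0 - (-24.18791) = 24.18791 eV
E = 24.18791 eV × (1.602177 × 10⁻¹⁹ J/eV) = 3.87533e-18 J
f = E/h = 3.87533e-18 J / (6.62607 × 10⁻³⁴ J·s) = 5.849e+15 Hz

This energy equals the ionization energy from the n = 3 state of Be³⁺.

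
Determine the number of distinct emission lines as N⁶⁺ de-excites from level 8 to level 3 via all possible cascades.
15

The electron can occupy levels n = 3, 4, ..., 8 during de-excitation — that is m = 8 - 3 + 1 = 6 distinct levels.

The number of distinct spectral lines equals the number of ways to choose 2 of these m levels (each pair gives one possible emission transition):

Number of lines = m(m-1)/2 = 6×5/2 = 15

These correspond to all possible transitions between the 6 levels:
8 → 7, 8 → 6, 8 → 5, 8 → 4, 8 → 3, 7 → 6, 7 → 5, 7 → 4...

Each transition produces a photon with a unique energy (and thus wavelength). This count does not depend on Z.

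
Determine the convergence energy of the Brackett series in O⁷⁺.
54.4228 eV

The series limit corresponds to the transition from n = ∞ to n = 4.
This is the highest energy (shortest wavelength) transition in the Brackett series.

E_∞ = 0 eV
E_4 = -13.6057 × 8² / 4² = -54.4228 eV

Energy at series limit:
ΔE = E_∞ - E_4 = 0 - (-54.4228) = 54.4228 eV

This energy equals the ionization energy from the n = 4 state of O⁷⁺.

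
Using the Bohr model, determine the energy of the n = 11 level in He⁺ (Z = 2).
-0.4498 eV

For hydrogen-like ions, the energy levels scale with Z²:
E_n = -13.6057 Z² / n² eV

For He⁺ (Z = 2) at n = 11:
E_11 = -13.6057 × 2² / 11²
E_11 = -13.6057 × 4 / 121
E_11 = -54.4228 / 121
E_11 = -0.4498 eV

The energy is 4 times more negative than hydrogen at the same n due to the stronger nuclear charge.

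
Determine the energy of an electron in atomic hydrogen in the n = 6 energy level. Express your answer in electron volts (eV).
-0.377936 eV

The energy levels of a hydrogen-like atom are given by:
E_n = -13.6057 eV / n²

For n = 6:
E_6 = -13.6057 eV / 6²
E_6 = -13.6057 eV / 36
E_6 = -0.377936 eV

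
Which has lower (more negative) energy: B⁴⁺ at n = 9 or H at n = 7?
B⁴⁺ at n = 9 (E = -4.199 eV)

Using E_n = -13.6057 Z² / n² eV:

B⁴⁺ (Z = 5) at n = 9:
E = -13.6057 × 5² / 9² = -13.6057 × 25 / 81 = -4.199290 eV

H (Z = 1) at n = 7:
E = -13.6057 × 1² / 7² = -13.6057 × 1 / 49 = -0.277667 eV

Since -4.199290 eV < -0.277667 eV,
B⁴⁺ at n = 9 is more tightly bound (requires more energy to ionize).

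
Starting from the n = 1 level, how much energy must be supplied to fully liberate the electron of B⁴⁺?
340.14 eV

The ionization energy is the energy needed to remove the electron completely (n → ∞).

For a hydrogen-like ion with Z = 5, E_n = -13.6057 Z² / n² eV.

At n = 1: E_1 = -13.6057 × 5² / 1² = -340.14250 eV
At n = ∞: E_∞ = 0 eV

Ionization energy = E_∞ - E_1 = 0 - (-340.14250) = 340.14250 eV
Ionization energy ≈ 340.14 eV

This is also called the binding energy of the electron in state n = 1.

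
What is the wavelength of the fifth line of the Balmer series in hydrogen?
396.90659 nm

The lines of a series are numbered from the longest wavelength (smallest ΔE) outward; the fifth line is the transition from n = n_f + 5 to n_f.
The Balmer series has all transitions ending at n_f = 2.

For H, the fifth line (ε-line) is the jump from n = 7 to n = 2:
E_7 = -13.6057 / 7² = -0.277667347 eV
E_2 = -13.6057 / 2² = -3.401425000 eV
ΔE = E_7 - E_2 = 3.123757653 eV

λ = hc/E = 1239.84 eV·nm / 3.123757653 eV
λ = 396.90659 nm

This is the ε-line of the Balmer series in H.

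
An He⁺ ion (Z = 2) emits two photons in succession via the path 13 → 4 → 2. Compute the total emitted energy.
13.2837 eV

The energy levels of He⁺ are E_n = -13.6057 × 2² / n² eV.

First transition (13 → 4):
ΔE₁ = |E_4 - E_13|
ΔE₁ = |-3.4014250000 - (-0.3220284024)| = 3.0793966 eV

Second transition (4 → 2):
ΔE₂ = |E_2 - E_4|
ΔE₂ = |-13.6057000000 - (-3.4014250000)| = 10.2042750 eV

Total energy released:
E_total = ΔE₁ + ΔE₂ = 3.0793966 + 10.2042750 = 13.2837 eV

Note: This equals the direct transition 13 → 2: 13.2837 eV ✓
Energy is conserved regardless of the path taken.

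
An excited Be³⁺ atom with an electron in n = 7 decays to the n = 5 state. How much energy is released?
4.26497 eV

The energy levels are E_n = -13.6057 Z² eV / n².

Energy at n = 7: E_7 = -13.6057 × 4² / 7² = -4.44267755 eV
Energy at n = 5: E_5 = -13.6057 × 4² / 5² = -8.70764800 eV

For emission (electron falling to lower state), the photon energy is:
E_photon = E_7 - E_5 = |-4.44267755 - (-8.70764800)|
E_photon = 4.26497 eV

This energy is carried away by the emitted photon.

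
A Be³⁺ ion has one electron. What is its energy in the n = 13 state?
-1.28811 eV

For hydrogen-like ions, the energy levels scale with Z²:
E_n = -13.6057 Z² / n² eV

For Be³⁺ (Z = 4) at n = 13:
E_13 = -13.6057 × 4² / 13²
E_13 = -13.6057 × 16 / 169
E_13 = -217.6912 / 169
E_13 = -1.28811 eV

The energy is 16 times more negative than hydrogen at the same n due to the stronger nuclear charge.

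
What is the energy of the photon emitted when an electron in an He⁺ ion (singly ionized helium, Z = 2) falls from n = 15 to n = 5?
1.93503 eV

The energy levels are E_n = -13.6057 Z² eV / n².

Energy at n = 15: E_15 = -13.6057 × 2² / 15² = -0.24187911 eV
Energy at n = 5: E_5 = -13.6057 × 2² / 5² = -2.17691200 eV

For emission (electron falling to lower state), the photon energy is:
E_photon = E_15 - E_5 = |-0.24187911 - (-2.17691200)|
E_photon = 1.93503 eV

This energy is carried away by the emitted photon.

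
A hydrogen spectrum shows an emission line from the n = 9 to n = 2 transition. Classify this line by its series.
Balmer series

The spectral series in hydrogen are named based on the final (lower) energy level:
- Lyman series: n_final = 1 (ultraviolet)
- Balmer series: n_final = 2 (visible/near-UV)
- Paschen series: n_final = 3 (infrared)
- Brackett series: n_final = 4 (infrared)
- Pfund series: n_final = 5 (far infrared)

Since this transition ends at n = 2, it belongs to the Balmer series.

For reference, this 9 → 2 line has photon energy
ΔE = 13.6057 eV × (1/2² - 1/9²) = 3.233453395 eV,
corresponding to wavelength λ = hc/ΔE = 1239.84 eV·nm / 3.233453395 eV = 383.44143 nm in the visible/near-UV region.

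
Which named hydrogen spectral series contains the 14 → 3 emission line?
Paschen series

The spectral series in hydrogen are named based on the final (lower) energy level:
- Lyman series: n_final = 1 (ultraviolet)
- Balmer series: n_final = 2 (visible/near-UV)
- Paschen series: n_final = 3 (infrared)
- Brackett series: n_final = 4 (infrared)
- Pfund series: n_final = 5 (far infrared)

Since this transition ends at n = 3, it belongs to the Paschen series.

For reference, this 14 → 3 line has photon energy
ΔE = 13.6057 eV × (1/3² - 1/14²) = 1.4423276 eV,
corresponding to wavelength λ = hc/ΔE = 1239.84 eV·nm / 1.4423276 eV = 859.611 nm in the infrared region.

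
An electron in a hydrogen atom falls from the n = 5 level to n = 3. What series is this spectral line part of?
Paschen series

The spectral series in hydrogen are named based on the final (lower) energy level:
- Lyman series: n_final = 1 (ultraviolet)
- Balmer series: n_final = 2 (visible/near-UV)
- Paschen series: n_final = 3 (infrared)
- Brackett series: n_final = 4 (infrared)
- Pfund series: n_final = 5 (far infrared)

Since this transition ends at n = 3, it belongs to the Paschen series.

For reference, this 5 → 3 line has photon energy
ΔE = 13.6057 eV × (1/3² - 1/5²) = 0.96751644 eV,
corresponding to wavelength λ = hc/ΔE = 1239.84 eV·nm / 0.96751644 eV = 1281.47 nm in the infrared region.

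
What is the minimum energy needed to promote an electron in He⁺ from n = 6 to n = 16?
1.299 eV

The energy levels of a hydrogen-like atom are E_n = -13.6057 Z² eV / n².

Energy at n = 6: E_6 = -13.6057 × 2² / 6² = -1.511744 eV
Energy at n = 16: E_16 = -13.6057 × 2² / 16² = -0.212589 eV

The excitation energy is the difference:
ΔE = E_16 - E_6
ΔE = -0.212589 - (-1.511744)
ΔE = 1.299 eV

Since this is positive, energy must be absorbed (photon absorption).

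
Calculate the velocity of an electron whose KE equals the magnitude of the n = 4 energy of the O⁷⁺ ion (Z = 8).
4.3754e+06 m/s (or 1.4595% of c)

The binding energy at n = 4 for O⁷⁺ is:
E_4 = -13.6057 × 8²/4² = -54.422800 eV
|E_4| = 54.422800 eV

Convert to Joules:
KE = 54.422800 eV × (1.602177 × 10⁻¹⁹ J/eV) = 8.719496e-18 J

Using KE = ½mv²:
v = √(2·KE/m_e)
v = √(2 × 8.719496e-18 J / 9.10938 × 10⁻³¹ kg)
v = 4.3754e+06 m/s

This is approximately 1.4595% the speed of light.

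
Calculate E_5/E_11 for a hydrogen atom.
4.84000

Using E_n = -13.6057 Z² / n² eV with Z = 1:

E_5 = -13.6057 / 5² = -13.6057 / 25 = -0.54422800000 eV
E_11 = -13.6057 / 11² = -13.6057 / 121 = -0.11244380165 eV

The ratio is:
E_5/E_11 = (-0.54422800000) / (-0.11244380165)
E_5/E_11 = (-13.6057/25) / (-13.6057/121)
E_5/E_11 = 121/25
E_5/E_11 = 4.84000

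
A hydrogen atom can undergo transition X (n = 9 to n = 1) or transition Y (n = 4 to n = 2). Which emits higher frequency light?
9 → 1

Calculate the energy for each transition:

Transition 9 → 1:
ΔE₁ = |E_1 - E_9| = |-13.6057/1² - (-13.6057/9²)|
ΔE₁ = |-13.60570000 - (-0.16797160)| = 13.43773 eV

Transition 4 → 2:
ΔE₂ = |E_2 - E_4| = |-13.6057/2² - (-13.6057/4²)|
ΔE₂ = |-3.40142500 - (-0.85035625)| = 2.55107 eV

Since 13.43773 eV > 2.55107 eV, the transition 9 → 1 emits the more energetic photon.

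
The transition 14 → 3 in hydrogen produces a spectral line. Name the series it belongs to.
Paschen series

The spectral series in hydrogen are named based on the final (lower) energy level:
- Lyman series: n_final = 1 (ultraviolet)
- Balmer series: n_final = 2 (visible/near-UV)
- Paschen series: n_final = 3 (infrared)
- Brackett series: n_final = 4 (infrared)
- Pfund series: n_final = 5 (far infrared)

Since this transition ends at n = 3, it belongs to the Paschen series.

For reference, this 14 → 3 line has photon energy
ΔE = 13.6057 eV × (1/3² - 1/14²) = 1.4423276077 eV,
corresponding to wavelength λ = hc/ΔE = 1239.84 eV·nm / 1.4423276077 eV = 859.610530 nm in the infrared region.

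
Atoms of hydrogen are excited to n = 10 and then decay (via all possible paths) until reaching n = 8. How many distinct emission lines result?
3

The electron can occupy levels n = 8, 9, ..., 10 during de-excitation — that is m = 10 - 8 + 1 = 3 distinct levels.

The number of distinct spectral lines equals the number of ways to choose 2 of these m levels (each pair gives one possible emission transition):

Number of lines = m(m-1)/2 = 3×2/2 = 3

These correspond to all possible transitions between the 3 levels:
10 → 9, 10 → 8, 9 → 8

Each transition produces a photon with a unique energy (and thus wavelength). This count does not depend on Z.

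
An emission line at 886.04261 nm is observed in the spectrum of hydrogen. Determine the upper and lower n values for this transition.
n = 11 → n = 3

First, find the photon energy from the wavelength (hc = 1239.84 eV·nm):
E = hc/λ = 1239.84 eV·nm / 886.04261 nm = 1.3993006 eV

The energy levels of hydrogen satisfy E_n = -13.6057 / n² eV, so an emission n_i → n_f releases
ΔE = 13.6057 × (1/n_f² − 1/n_i²) eV.

Setting ΔE equal to the photon energy:
1/n_f² − 1/n_i² = 1.3993006 / 13.6057 = 0.10284665

Since 1/n_i² must be positive, we need 1/n_f² > 0.10284665, i.e. n_f ≤ 3. For each allowed n_f, solve n_i = (1/n_f² − 0.10284665)^(−1/2) and check whether it is a whole number:
  n_f = 1: 1/n_i² = 1.00000000 − 0.10284665 = 0.89715335 → n_i = 1.056  (not an integer) ✗
  n_f = 2: 1/n_i² = 0.25000000 − 0.10284665 = 0.14715335 → n_i = 2.607  (not an integer) ✗
  n_f = 3: 1/n_i² = 0.11111111 − 0.10284665 = 0.00826446 → n_i = 11.000  → integer, n_i = 11 ✓

Only n_f = 3 gives an integer upper level, n_i = 11.

The transition is from n = 11 to n = 3 (emission).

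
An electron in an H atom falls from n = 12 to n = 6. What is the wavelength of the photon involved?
4374.0726 nm

First, find the transition energy using E_n = -13.6057 / n² eV:
E_12 = -13.6057 / 12² = -0.0944840278 eV
E_6 = -13.6057 / 6² = -0.3779361111 eV

Photon energy: |ΔE| = |E_6 - E_12| = 0.2834520833 eV

Convert to wavelength using E = hc/λ with hc = 1239.84 eV·nm:
λ = hc/E = 1239.84 eV·nm / 0.2834520833 eV
λ = 4374.0726 nm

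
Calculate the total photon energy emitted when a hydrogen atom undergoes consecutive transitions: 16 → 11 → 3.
1.458597 eV

The energy levels of hydrogen are E_n = -13.6057 / n² eV.

First transition (16 → 11):
ΔE₁ = |E_11 - E_16|
ΔE₁ = |-0.112443801653 - (-0.053147265625)| = 0.059296536 eV

Second transition (11 → 3):
ΔE₂ = |E_3 - E_11|
ΔE₂ = |-1.511744444444 - (-0.112443801653)| = 1.399300643 eV

Total energy released:
E_total = ΔE₁ + ΔE₂ = 0.059296536 + 1.399300643 = 1.458597 eV

Note: This equals the direct transition 16 → 3: 1.458597 eV ✓
Energy is conserved regardless of the path taken.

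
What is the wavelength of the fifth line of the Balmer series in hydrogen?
396.9066 nm

The lines of a series are numbered from the longest wavelength (smallest ΔE) outward; the fifth line is the transition from n = n_f + 5 to n_f.
The Balmer series has all transitions ending at n_f = 2.

For H, the fifth line (ε-line) is the jump from n = 7 to n = 2:
E_7 = -13.6057 / 7² = -0.27766735 eV
E_2 = -13.6057 / 2² = -3.40142500 eV
ΔE = E_7 - E_2 = 3.12375765 eV

λ = hc/E = 1239.84 eV·nm / 3.12375765 eV
λ = 396.9066 nm

This is the ε-line of the Balmer series in H.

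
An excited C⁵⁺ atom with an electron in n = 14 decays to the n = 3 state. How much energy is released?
51.924 eV

The energy levels are E_n = -13.6057 Z² eV / n².

Energy at n = 14: E_14 = -13.6057 × 6² / 14² = -2.499006 eV
Energy at n = 3: E_3 = -13.6057 × 6² / 3² = -54.422800 eV

For emission (electron falling to lower state), the photon energy is:
E_photon = E_14 - E_3 = |-2.499006 - (-54.422800)|
E_photon = 51.924 eV

This energy is carried away by the emitted photon.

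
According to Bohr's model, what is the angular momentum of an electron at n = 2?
2.109e-34 J·s (or 2ℏ)

In the Bohr model, angular momentum is quantized:
L = nℏ

where ℏ = h/(2π) = 1.05457e-34 J·s

For n = 2:
L = 2 × 1.05457e-34 J·s
L = 2.109e-34 J·s

This can also be written as L = 2ℏ.
The angular momentum is an integer multiple of the reduced Planck constant.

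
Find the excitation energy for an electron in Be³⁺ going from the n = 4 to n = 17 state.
12.85244 eV

The energy levels of a hydrogen-like atom are E_n = -13.6057 Z² eV / n².

Energy at n = 4: E_4 = -13.6057 × 4² / 4² = -13.60570000 eV
Energy at n = 17: E_17 = -13.6057 × 4² / 17² = -0.75325675 eV

The excitation energy is the difference:
ΔE = E_17 - E_4
ΔE = -0.75325675 - (-13.60570000)
ΔE = 12.85244 eV

Since this is positive, energy must be absorbed (photon absorption).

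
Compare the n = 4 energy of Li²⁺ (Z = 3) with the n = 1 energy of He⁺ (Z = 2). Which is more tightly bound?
He⁺ at n = 1 (E = -54.42280 eV)

Using E_n = -13.6057 Z² / n² eV:

Li²⁺ (Z = 3) at n = 4:
E = -13.6057 × 3² / 4² = -13.6057 × 9 / 16 = -7.65320625 eV

He⁺ (Z = 2) at n = 1:
E = -13.6057 × 2² / 1² = -13.6057 × 4 / 1 = -54.42280000 eV

Since -54.42280000 eV < -7.65320625 eV,
He⁺ at n = 1 is more tightly bound (requires more energy to ionize).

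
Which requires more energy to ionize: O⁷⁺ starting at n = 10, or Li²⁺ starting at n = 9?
O⁷⁺ at n = 10 (E = -8.708 eV)

Using E_n = -13.6057 Z² / n² eV:

O⁷⁺ (Z = 8) at n = 10:
E = -13.6057 × 8² / 10² = -13.6057 × 64 / 100 = -8.707648 eV

Li²⁺ (Z = 3) at n = 9:
E = -13.6057 × 3² / 9² = -13.6057 × 9 / 81 = -1.511744 eV

Since -8.707648 eV < -1.511744 eV,
O⁷⁺ at n = 10 is more tightly bound (requires more energy to ionize).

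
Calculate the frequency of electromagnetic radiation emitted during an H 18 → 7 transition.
5.6986e+13 Hz

First, find the transition energy:
E_18 = -13.6057 / 18² = -0.04199290 eV
E_7 = -13.6057 / 7² = -0.27766735 eV
|ΔE| = |E_7 - E_18| = 0.23567445 eV

Convert to Joules: E = 0.23567445 eV × (1.602177 × 10⁻¹⁹ J/eV) = 3.775922e-20 J

Using E = hf:
f = E/h = 3.775922e-20 J / (6.62607 × 10⁻³⁴ J·s)
f = 5.6986e+13 Hz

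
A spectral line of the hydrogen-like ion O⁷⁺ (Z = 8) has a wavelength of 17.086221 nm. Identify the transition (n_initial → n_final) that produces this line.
n = 6 → n = 3

First, find the photon energy from the wavelength (hc = 1239.84 eV·nm):
E = hc/λ = 1239.84 eV·nm / 17.086221 nm = 72.563734 eV

The energy levels of O⁷⁺ satisfy E_n = -13.6057 × 8² / n² eV, so an emission n_i → n_f releases
ΔE = 13.6057 × 8² × (1/n_f² − 1/n_i²) eV.

Setting ΔE equal to the photon energy:
1/n_f² − 1/n_i² = 72.563734 / (13.6057 × 8²) = 0.083333334

Since 1/n_i² must be positive, we need 1/n_f² > 0.083333334, i.e. n_f ≤ 3. For each allowed n_f, solve n_i = (1/n_f² − 0.083333334)^(−1/2) and check whether it is a whole number:
  n_f = 1: 1/n_i² = 1.000000000 − 0.083333334 = 0.916666666 → n_i = 1.044  (not an integer) ✗
  n_f = 2: 1/n_i² = 0.250000000 − 0.083333334 = 0.166666666 → n_i = 2.449  (not an integer) ✗
  n_f = 3: 1/n_i² = 0.111111111 − 0.083333334 = 0.027777777 → n_i = 6.000  → integer, n_i = 6 ✓

Only n_f = 3 gives an integer upper level, n_i = 6.

The transition is from n = 6 to n = 3 (emission).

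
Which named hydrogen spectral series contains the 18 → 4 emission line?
Brackett series

The spectral series in hydrogen are named based on the final (lower) energy level:
- Lyman series: n_final = 1 (ultraviolet)
- Balmer series: n_final = 2 (visible/near-UV)
- Paschen series: n_final = 3 (infrared)
- Brackett series: n_final = 4 (infrared)
- Pfund series: n_final = 5 (far infrared)

Since this transition ends at n = 4, it belongs to the Brackett series.

For reference, this 18 → 4 line has photon energy
ΔE = 13.6057 eV × (1/4² - 1/18²) = 0.808363349 eV,
corresponding to wavelength λ = hc/ΔE = 1239.84 eV·nm / 0.808363349 eV = 1533.766 nm in the infrared region.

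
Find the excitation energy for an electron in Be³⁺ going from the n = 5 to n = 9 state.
6.020102 eV

The energy levels of a hydrogen-like atom are E_n = -13.6057 Z² eV / n².

Energy at n = 5: E_5 = -13.6057 × 4² / 5² = -8.707648000 eV
Energy at n = 9: E_9 = -13.6057 × 4² / 9² = -2.687545679 eV

The excitation energy is the difference:
ΔE = E_9 - E_5
ΔE = -2.687545679 - (-8.707648000)
ΔE = 6.020102 eV

Since this is positive, energy must be absorbed (photon absorption).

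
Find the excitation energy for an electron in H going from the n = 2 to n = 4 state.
2.5511 eV

The energy levels of a hydrogen-like atom are E_n = -13.6057 eV / n².

Energy at n = 2: E_2 = -13.6057 / 2² = -3.4014250 eV
Energy at n = 4: E_4 = -13.6057 / 4² = -0.8503563 eV

The excitation energy is the difference:
ΔE = E_4 - E_2
ΔE = -0.8503563 - (-3.4014250)
ΔE = 2.5511 eV

Since this is positive, energy must be absorbed (photon absorption).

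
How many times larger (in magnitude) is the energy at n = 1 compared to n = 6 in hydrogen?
36.0000

Using E_n = -13.6057 Z² / n² eV with Z = 1:

E_1 = -13.6057 / 1² = -13.6057 / 1 = -13.6057000000 eV
E_6 = -13.6057 / 6² = -13.6057 / 36 = -0.3779361111 eV

The ratio is:
E_1/E_6 = (-13.6057000000) / (-0.3779361111)
E_1/E_6 = (-13.6057/1) / (-13.6057/36)
E_1/E_6 = 36/1
E_1/E_6 = 36.0000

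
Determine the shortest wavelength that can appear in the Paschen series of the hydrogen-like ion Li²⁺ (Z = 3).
91.1265 nm

The series limit corresponds to the transition from n = ∞ to n = 3.
This is the highest energy (shortest wavelength) transition in the Paschen series.

E_∞ = 0 eV
E_3 = -13.6057 × 3² / 3² = -13.605700 eV

Energy at series limit:
ΔE = E_∞ - E_3 = 0 - (-13.605700) = 13.605700 eV
λ = hc/E = 1239.84 eV·nm / 13.605700 eV = 91.1265 nm

This energy equals the ionization energy from the n = 3 state of Li²⁺.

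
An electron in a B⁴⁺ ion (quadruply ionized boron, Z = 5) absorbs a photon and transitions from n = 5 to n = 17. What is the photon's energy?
12.4287 eV

The energy levels of a hydrogen-like atom are E_n = -13.6057 Z² eV / n².

Energy at n = 5: E_5 = -13.6057 × 5² / 5² = -13.6057000 eV
Energy at n = 17: E_17 = -13.6057 × 5² / 17² = -1.1769637 eV

The excitation energy is the difference:
ΔE = E_17 - E_5
ΔE = -1.1769637 - (-13.6057000)
ΔE = 12.4287 eV

Since this is positive, energy must be absorbed (photon absorption).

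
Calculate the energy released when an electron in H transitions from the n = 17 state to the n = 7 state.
0.230589 eV

The energy levels are E_n = -13.6057 eV / n².

Energy at n = 17: E_17 = -13.6057 / 17² = -0.047078547 eV
Energy at n = 7: E_7 = -13.6057 / 7² = -0.277667347 eV

For emission (electron falling to lower state), the photon energy is:
E_photon = E_17 - E_7 = |-0.047078547 - (-0.277667347)|
E_photon = 0.230589 eV

This energy is carried away by the emitted photon.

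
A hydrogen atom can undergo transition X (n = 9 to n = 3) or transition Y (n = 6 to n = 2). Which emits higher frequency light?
6 → 2

Calculate the energy for each transition:

Transition 9 → 3:
ΔE₁ = |E_3 - E_9| = |-13.6057/3² - (-13.6057/9²)|
ΔE₁ = |-1.511744444444 - (-0.167971604938)| = 1.343772840 eV

Transition 6 → 2:
ΔE₂ = |E_2 - E_6| = |-13.6057/2² - (-13.6057/6²)|
ΔE₂ = |-3.401425000000 - (-0.377936111111)| = 3.023488889 eV

Since 3.023488889 eV > 1.343772840 eV, the transition 6 → 2 emits the more energetic photon.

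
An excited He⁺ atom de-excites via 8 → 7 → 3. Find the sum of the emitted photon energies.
5.197 eV

The energy levels of He⁺ are E_n = -13.6057 × 2² / n² eV.

First transition (8 → 7):
ΔE₁ = |E_7 - E_8|
ΔE₁ = |-1.110669388 - (-0.850356250)| = 0.260313 eV

Second transition (7 → 3):
ΔE₂ = |E_3 - E_7|
ΔE₂ = |-6.046977778 - (-1.110669388)| = 4.936308 eV

Total energy released:
E_total = ΔE₁ + ΔE₂ = 0.260313 + 4.936308 = 5.197 eV

Note: This equals the direct transition 8 → 3: 5.197 eV ✓
Energy is conserved regardless of the path taken.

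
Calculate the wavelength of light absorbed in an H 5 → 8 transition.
3738.52362 nm

First, find the transition energy using E_n = -13.6057 / n² eV:
E_5 = -13.6057 / 5² = -0.54422800000 eV
E_8 = -13.6057 / 8² = -0.21258906250 eV

Photon energy: |ΔE| = |E_8 - E_5| = 0.33163893750 eV

Convert to wavelength using E = hc/λ with hc = 1239.84 eV·nm:
λ = hc/E = 1239.84 eV·nm / 0.33163893750 eV
λ = 3738.52362 nm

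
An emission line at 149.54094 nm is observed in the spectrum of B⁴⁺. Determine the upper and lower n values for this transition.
n = 8 → n = 5

First, find the photon energy from the wavelength (hc = 1239.84 eV·nm):
E = hc/λ = 1239.84 eV·nm / 149.54094 nm = 8.2909737 eV

The energy levels of B⁴⁺ satisfy E_n = -13.6057 × 5² / n² eV, so an emission n_i → n_f releases
ΔE = 13.6057 × 5² × (1/n_f² − 1/n_i²) eV.

Setting ΔE equal to the photon energy:
1/n_f² − 1/n_i² = 8.2909737 / (13.6057 × 5²) = 0.024375001

Since 1/n_i² must be positive, we need 1/n_f² > 0.024375001, i.e. n_f ≤ 6. For each allowed n_f, solve n_i = (1/n_f² − 0.024375001)^(−1/2) and check whether it is a whole number:
  n_f = 1: 1/n_i² = 1.000000000 − 0.024375001 = 0.975624999 → n_i = 1.012  (not an integer) ✗
  n_f = 2: 1/n_i² = 0.250000000 − 0.024375001 = 0.225624999 → n_i = 2.105  (not an integer) ✗
  n_f = 3: 1/n_i² = 0.111111111 − 0.024375001 = 0.086736110 → n_i = 3.395  (not an integer) ✗
  n_f = 4: 1/n_i² = 0.062500000 − 0.024375001 = 0.038124999 → n_i = 5.121  (not an integer) ✗
  n_f = 5: 1/n_i² = 0.040000000 − 0.024375001 = 0.015624999 → n_i = 8.000  → integer, n_i = 8 ✓
  n_f = 6: 1/n_i² = 0.027777778 − 0.024375001 = 0.003402777 → n_i = 17.143  (not an integer) ✗

Only n_f = 5 gives an integer upper level, n_i = 8.

The transition is from n = 8 to n = 5 (emission).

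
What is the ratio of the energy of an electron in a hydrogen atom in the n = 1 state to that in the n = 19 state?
361.000

Using E_n = -13.6057 Z² / n² eV with Z = 1:

E_1 = -13.6057 / 1² = -13.6057 / 1 = -13.605700000 eV
E_19 = -13.6057 / 19² = -13.6057 / 361 = -0.037688920 eV

The ratio is:
E_1/E_19 = (-13.605700000) / (-0.037688920)
E_1/E_19 = (-13.6057/1) / (-13.6057/361)
E_1/E_19 = 361/1
E_1/E_19 = 361.000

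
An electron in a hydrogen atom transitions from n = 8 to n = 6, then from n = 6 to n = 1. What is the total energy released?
13.3931 eV

The energy levels of hydrogen are E_n = -13.6057 / n² eV.

First transition (8 → 6):
ΔE₁ = |E_6 - E_8|
ΔE₁ = |-0.3779361111 - (-0.2125890625)| = 0.1653470 eV

Second transition (6 → 1):
ΔE₂ = |E_1 - E_6|
ΔE₂ = |-13.6057000000 - (-0.3779361111)| = 13.2277639 eV

Total energy released:
E_total = ΔE₁ + ΔE₂ = 0.1653470 + 13.2277639 = 13.3931 eV

Note: This equals the direct transition 8 → 1: 13.3931 eV ✓
Energy is conserved regardless of the path taken.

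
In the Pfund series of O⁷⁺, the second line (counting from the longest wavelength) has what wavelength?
72.6758 nm

The lines of a series are numbered from the longest wavelength (smallest ΔE) outward; the second line is the transition from n = n_f + 2 to n_f.
The Pfund series has all transitions ending at n_f = 5.

For O⁷⁺ (Z = 8), the second line (β-line) is the jump from n = 7 to n = 5:
E_7 = -13.6057 × 8² / 7² = -17.770710 eV
E_5 = -13.6057 × 8² / 5² = -34.830592 eV
ΔE = E_7 - E_5 = 17.059882 eV

λ = hc/E = 1239.84 eV·nm / 17.059882 eV
λ = 72.6758 nm

This is the β-line of the Pfund series in O⁷⁺.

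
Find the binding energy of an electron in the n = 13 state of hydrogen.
0.08 eV

The ionization energy is the energy needed to remove the electron completely (n → ∞).

For hydrogen, E_n = -13.6057 eV / n².

At n = 13: E_13 = -13.6057 / 13² = -0.08051 eV
At n = ∞: E_∞ = 0 eV

Ionization energy = E_∞ - E_13 = 0 - (-0.08051) = 0.08051 eV
Ionization energy ≈ 0.08 eV

This is also called the binding energy of the electron in state n = 13.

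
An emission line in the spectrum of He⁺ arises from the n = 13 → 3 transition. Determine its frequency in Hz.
1.384e+15 Hz

First, find the transition energy:
E_13 = -13.6057 × 2² / 13² = -0.322028 eV
E_3 = -13.6057 × 2² / 3² = -6.046978 eV
|ΔE| = |E_3 - E_13| = 5.724950 eV

Convert to Joules: E = 5.724950 eV × (1.602177 × 10⁻¹⁹ J/eV) = 9.17238e-19 J

Using E = hf:
f = E/h = 9.17238e-19 J / (6.62607 × 10⁻³⁴ J·s)
f = 1.384e+15 Hz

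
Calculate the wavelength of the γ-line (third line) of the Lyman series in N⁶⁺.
1.98371 nm

The lines of a series are numbered from the longest wavelength (smallest ΔE) outward; the third line is the transition from n = n_f + 3 to n_f.
The Lyman series has all transitions ending at n_f = 1.

For N⁶⁺ (Z = 7), the third line (γ-line) is the jump from n = 4 to n = 1:
E_4 = -13.6057 × 7² / 4² = -41.6674563 eV
E_1 = -13.6057 × 7² / 1² = -666.6793000 eV
ΔE = E_4 - E_1 = 625.0118437 eV

λ = hc/E = 1239.84 eV·nm / 625.0118437 eV
λ = 1.98371 nm

This is the γ-line of the Lyman series in N⁶⁺.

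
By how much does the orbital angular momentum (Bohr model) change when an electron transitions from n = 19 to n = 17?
2.11e-34 J·s (or 2ℏ)

In the Bohr model, L_n = nℏ where ℏ = 1.0546e-34 J·s.

L_19 = 19ℏ = 2.0037e-33 J·s
L_17 = 17ℏ = 1.7928e-33 J·s

ΔL = L_19 - L_17 = (19 - 17)ℏ = 2ℏ
ΔL = 2 × 1.0546e-34 J·s = 2.11e-34 J·s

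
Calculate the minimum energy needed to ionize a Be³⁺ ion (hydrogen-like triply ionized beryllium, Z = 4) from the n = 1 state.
217.69 eV

The ionization energy is the energy needed to remove the electron completely (n → ∞).

For a hydrogen-like ion with Z = 4, E_n = -13.6057 Z² / n² eV.

At n = 1: E_1 = -13.6057 × 4² / 1² = -217.69120 eV
At n = ∞: E_∞ = 0 eV

Ionization energy = E_∞ - E_1 = 0 - (-217.69120) = 217.69120 eV
Ionization energy ≈ 217.69 eV

This is also called the binding energy of the electron in state n = 1.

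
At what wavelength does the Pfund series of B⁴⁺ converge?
91.12651 nm

The series limit corresponds to the transition from n = ∞ to n = 5.
This is the highest energy (shortest wavelength) transition in the Pfund series.

E_∞ = 0 eV
E_5 = -13.6057 × 5² / 5² = -13.6057000 eV

Energy at series limit:
ΔE = E_∞ - E_5 = 0 - (-13.6057000) = 13.6057000 eV
λ = hc/E = 1239.84 eV·nm / 13.6057000 eV = 91.12651 nm

This energy equals the ionization energy from the n = 5 state of B⁴⁺.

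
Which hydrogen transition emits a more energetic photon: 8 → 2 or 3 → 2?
8 → 2

Calculate the energy for each transition:

Transition 8 → 2:
ΔE₁ = |E_2 - E_8| = |-13.6057/2² - (-13.6057/8²)|
ΔE₁ = |-3.401425000000 - (-0.212589062500)| = 3.188835938 eV

Transition 3 → 2:
ΔE₂ = |E_2 - E_3| = |-13.6057/2² - (-13.6057/3²)|
ΔE₂ = |-3.401425000000 - (-1.511744444444)| = 1.889680556 eV

Since 3.188835938 eV > 1.889680556 eV, the transition 8 → 2 emits the more energetic photon.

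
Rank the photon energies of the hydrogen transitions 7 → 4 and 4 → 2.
4 → 2

Calculate the energy for each transition:

Transition 7 → 4:
ΔE₁ = |E_4 - E_7| = |-13.6057/4² - (-13.6057/7²)|
ΔE₁ = |-0.850356250 - (-0.277667347)| = 0.572689 eV

Transition 4 → 2:
ΔE₂ = |E_2 - E_4| = |-13.6057/2² - (-13.6057/4²)|
ΔE₂ = |-3.401425000 - (-0.850356250)| = 2.551069 eV

Since 2.551069 eV > 0.572689 eV, the transition 4 → 2 emits the more energetic photon.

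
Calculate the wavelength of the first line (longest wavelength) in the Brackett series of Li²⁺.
450.007472 nm

The longest wavelength corresponds to the smallest energy transition in the series.
The Brackett series has all transitions ending at n_f = 4.

For Li²⁺ (Z = 3), the first line (α-line) is the jump from n = 5 to n = 4:
E_5 = -13.6057 × 3² / 5² = -4.8980520000 eV
E_4 = -13.6057 × 3² / 4² = -7.6532062500 eV
ΔE = E_5 - E_4 = 2.7551542500 eV

λ = hc/E = 1239.84 eV·nm / 2.7551542500 eV
λ = 450.007472 nm

This is the α-line of the Brackett series in Li²⁺.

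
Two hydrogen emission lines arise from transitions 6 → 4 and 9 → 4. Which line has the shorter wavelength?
9 → 4

Calculate the energy for each transition:

Transition 6 → 4:
ΔE₁ = |E_4 - E_6| = |-13.6057/4² - (-13.6057/6²)|
ΔE₁ = |-0.85035625000 - (-0.37793611111)| = 0.47242014 eV

Transition 9 → 4:
ΔE₂ = |E_4 - E_9| = |-13.6057/4² - (-13.6057/9²)|
ΔE₂ = |-0.85035625000 - (-0.16797160494)| = 0.68238465 eV

Since 0.68238465 eV > 0.47242014 eV, the transition 9 → 4 emits the more energetic photon.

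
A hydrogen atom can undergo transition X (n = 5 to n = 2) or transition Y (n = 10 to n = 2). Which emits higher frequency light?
10 → 2

Calculate the energy for each transition:

Transition 5 → 2:
ΔE₁ = |E_2 - E_5| = |-13.6057/2² - (-13.6057/5²)|
ΔE₁ = |-3.401425000 - (-0.544228000)| = 2.857197 eV

Transition 10 → 2:
ΔE₂ = |E_2 - E_10| = |-13.6057/2² - (-13.6057/10²)|
ΔE₂ = |-3.401425000 - (-0.136057000)| = 3.265368 eV

Since 3.265368 eV > 2.857197 eV, the transition 10 → 2 emits the more energetic photon.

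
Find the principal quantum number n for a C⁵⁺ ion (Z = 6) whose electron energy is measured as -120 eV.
n = 2

The exact energy levels follow E_n = -13.6057 Z² / n² eV with Z = 6.

The measured value (-120 eV) is reported to only 2 significant figures, so we must test candidate n values and see which one matches to that precision.

Candidate energies:
  n = 1:  E = -13.6057 × 6² / 1² = -489.805200 eV
  n = 2:  E = -13.6057 × 6² / 2² = -122.451300 eV  ← matches
  n = 3:  E = -13.6057 × 6² / 3² = -54.422800 eV
  n = 4:  E = -13.6057 × 6² / 4² = -30.612825 eV

Checking against the measurement of -120 eV (2 sig figs), only n = 2 agrees:
E_2 = -122.451300 eV, which rounds to -120 eV ✓

Therefore n = 2.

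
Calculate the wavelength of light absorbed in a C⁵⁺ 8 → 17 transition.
208.083 nm

First, find the transition energy using E_n = -13.6057 Z² / n² eV:
E_8 = -13.6057 × 6² / 8² = -7.6532063 eV
E_17 = -13.6057 × 6² / 17² = -1.6948277 eV

Photon energy: |ΔE| = |E_17 - E_8| = 5.9583786 eV

Convert to wavelength using E = hc/λ with hc = 1239.84 eV·nm:
λ = hc/E = 1239.84 eV·nm / 5.9583786 eV
λ = 208.083 nm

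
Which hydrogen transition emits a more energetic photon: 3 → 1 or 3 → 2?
3 → 1

Calculate the energy for each transition:

Transition 3 → 1:
ΔE₁ = |E_1 - E_3| = |-13.6057/1² - (-13.6057/3²)|
ΔE₁ = |-13.605700000 - (-1.511744444)| = 12.093956 eV

Transition 3 → 2:
ΔE₂ = |E_2 - E_3| = |-13.6057/2² - (-13.6057/3²)|
ΔE₂ = |-3.401425000 - (-1.511744444)| = 1.889681 eV

Since 12.093956 eV > 1.889681 eV, the transition 3 → 1 emits the more energetic photon.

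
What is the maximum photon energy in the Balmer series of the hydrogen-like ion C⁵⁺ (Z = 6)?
122.451300 eV

The series limit corresponds to the transition from n = ∞ to n = 2.
This is the highest energy (shortest wavelength) transition in the Balmer series.

E_∞ = 0 eV
E_2 = -13.6057 × 6² / 2² = -122.451300 eV

Energy at series limit:
ΔE = E_∞ - E_2 = 0 - (-122.451300) = 122.451300 eV

This energy equals the ionization energy from the n = 2 state of C⁵⁺.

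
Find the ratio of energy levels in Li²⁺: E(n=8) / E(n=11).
1.890625

Using E_n = -13.6057 Z² / n² eV with Z = 3:

E_8 = -13.6057 × 3² / 8² = -122.4513 / 64 = -1.9133015625 eV
E_11 = -13.6057 × 3² / 11² = -122.4513 / 121 = -1.0119942149 eV

The ratio is:
E_8/E_11 = (-1.9133015625) / (-1.0119942149)
E_8/E_11 = (-122.4513/64) / (-122.4513/121)
E_8/E_11 = 121/64
E_8/E_11 = 1.890625
(Note: the Z² factors cancel in the ratio.)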